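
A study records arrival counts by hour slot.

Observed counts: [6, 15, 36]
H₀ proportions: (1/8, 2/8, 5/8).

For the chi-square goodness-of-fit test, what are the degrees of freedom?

df = k − 1 = 3 − 1 = 2

degrees of freedom = 2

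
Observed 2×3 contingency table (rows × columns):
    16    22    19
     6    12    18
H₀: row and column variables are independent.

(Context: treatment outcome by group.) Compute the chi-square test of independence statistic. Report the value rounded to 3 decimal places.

Row totals [57, 36], col totals [22, 34, 37], n=93
χ² = (16−13.48)²/13.48 + (22−20.84)²/20.84 + (19−22.68)²/22.68 + (6−8.52)²/8.52 + (12−13.16)²/13.16 + (18−14.32)²/14.32 = 2.9206
df = 2

test statistic = 2.921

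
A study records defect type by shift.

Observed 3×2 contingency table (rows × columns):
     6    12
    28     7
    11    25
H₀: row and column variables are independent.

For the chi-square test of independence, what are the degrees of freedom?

df = (r−1)(c−1) = (3−1)·(2−1) = 2

degrees of freedom = 2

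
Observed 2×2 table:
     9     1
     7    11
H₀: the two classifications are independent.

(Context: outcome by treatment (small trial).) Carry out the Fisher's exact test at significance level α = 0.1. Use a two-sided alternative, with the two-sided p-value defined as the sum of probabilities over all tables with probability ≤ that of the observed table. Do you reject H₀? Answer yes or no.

Margins: r₁=10, r₂=18, c₁=16, c₂=12, n=28
p_obs = C(10,9)·C(18,7)/C(28,16); sum pmf over tables with pmf ≤ p_obs
p-value (two-sided) = 0.01587
At α=0.1: p < α → reject H₀

reject H₀: yes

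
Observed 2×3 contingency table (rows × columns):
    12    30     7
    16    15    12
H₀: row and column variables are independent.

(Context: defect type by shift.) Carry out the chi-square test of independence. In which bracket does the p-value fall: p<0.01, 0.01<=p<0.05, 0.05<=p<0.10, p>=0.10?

p-value bracket: 0.01<=p<0.05

Row totals [49, 43], col totals [28, 45, 19], n=92
χ² = (12−14.91)²/14.91 + (30−23.97)²/23.97 + (7−10.12)²/10.12 + (16−13.09)²/13.09 + (15−21.03)²/21.03 + (12−8.88)²/8.88 = 6.5237
df = 2
p-value (upper-tail) = 0.03832
→ bracket: 0.01<=p<0.05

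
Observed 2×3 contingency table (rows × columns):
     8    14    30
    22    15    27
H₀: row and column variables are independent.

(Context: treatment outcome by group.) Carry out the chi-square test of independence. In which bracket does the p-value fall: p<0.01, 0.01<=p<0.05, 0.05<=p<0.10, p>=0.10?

p-value bracket: 0.05<=p<0.10

Row totals [52, 64], col totals [30, 29, 57], n=116
χ² = (8−13.45)²/13.45 + (14−13.00)²/13.00 + (30−25.55)²/25.55 + (22−16.55)²/16.55 + (15−16.00)²/16.00 + (27−31.45)²/31.45 = 5.5437
df = 2
p-value (upper-tail) = 0.06255
→ bracket: 0.05<=p<0.10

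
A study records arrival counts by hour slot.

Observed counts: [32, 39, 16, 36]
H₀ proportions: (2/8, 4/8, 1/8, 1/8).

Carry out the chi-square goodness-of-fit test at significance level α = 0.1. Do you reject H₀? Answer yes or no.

reject H₀: yes

n = 123; E_i = n·p_i = [30.75, 61.50, 15.38, 15.38]
χ² = (32−30.75)²/30.75 + (39−61.50)²/61.50 + (16−15.38)²/15.38 + (36−15.38)²/15.38 = 35.9756
df = 3
p-value (upper-tail) = 0.00000
At α=0.1: p < α → reject H₀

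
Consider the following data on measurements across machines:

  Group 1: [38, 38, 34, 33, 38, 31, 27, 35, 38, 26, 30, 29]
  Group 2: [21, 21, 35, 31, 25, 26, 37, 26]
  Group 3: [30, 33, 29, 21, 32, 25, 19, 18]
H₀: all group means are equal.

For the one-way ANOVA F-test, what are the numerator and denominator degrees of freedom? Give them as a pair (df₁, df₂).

k = 3 groups, N = 28 total
df = (k−1, N−k) = (3−1, 28−3) = (2, 25)

degrees of freedom = [2, 25]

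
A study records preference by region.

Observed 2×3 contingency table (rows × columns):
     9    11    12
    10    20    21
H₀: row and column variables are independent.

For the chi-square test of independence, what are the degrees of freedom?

df = (r−1)(c−1) = (2−1)·(3−1) = 2

degrees of freedom = 2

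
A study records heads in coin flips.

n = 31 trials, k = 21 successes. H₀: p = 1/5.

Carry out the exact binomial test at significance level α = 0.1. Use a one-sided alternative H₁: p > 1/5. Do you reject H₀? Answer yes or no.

Exact binomial: n=31, k=21, p₀=1/5=0.2000
P(X≥21) from Σ C(n,i)·p₀^i·(1−p₀)^(n−i)
p-value (one-sided, H₁ greater) = 0.00000
At α=0.1: p < α → reject H₀

reject H₀: yes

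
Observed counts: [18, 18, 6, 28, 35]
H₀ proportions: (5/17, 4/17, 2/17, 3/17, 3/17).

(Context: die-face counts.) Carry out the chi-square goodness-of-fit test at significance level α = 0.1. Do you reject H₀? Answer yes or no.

n = 105; E_i = n·p_i = [30.88, 24.71, 12.35, 18.53, 18.53]
χ² = (18−30.88)²/30.88 + (18−24.71)²/24.71 + (6−12.35)²/12.35 + (28−18.53)²/18.53 + (35−18.53)²/18.53 = 29.9422
df = 4
p-value (upper-tail) = 0.00001
At α=0.1: p < α → reject H₀

reject H₀: yes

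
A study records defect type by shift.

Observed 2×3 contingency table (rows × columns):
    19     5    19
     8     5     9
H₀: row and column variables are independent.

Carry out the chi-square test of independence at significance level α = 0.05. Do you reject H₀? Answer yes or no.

Row totals [43, 22], col totals [27, 10, 28], n=65
χ² = (19−17.86)²/17.86 + (5−6.62)²/6.62 + (19−18.52)²/18.52 + (8−9.14)²/9.14 + (5−3.38)²/3.38 + (9−9.48)²/9.48 = 1.4161
df = 2
p-value (upper-tail) = 0.49260
At α=0.05: p ≥ α → fail to reject H₀

reject H₀: no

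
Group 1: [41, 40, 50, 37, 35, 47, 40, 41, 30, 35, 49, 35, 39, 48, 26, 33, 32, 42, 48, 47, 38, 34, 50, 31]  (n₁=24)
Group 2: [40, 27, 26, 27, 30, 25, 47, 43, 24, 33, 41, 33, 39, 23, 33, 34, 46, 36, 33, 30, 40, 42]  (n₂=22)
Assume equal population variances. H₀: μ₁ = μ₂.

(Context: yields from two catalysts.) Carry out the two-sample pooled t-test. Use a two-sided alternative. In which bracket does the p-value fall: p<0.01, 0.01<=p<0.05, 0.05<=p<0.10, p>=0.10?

p-value bracket: 0.01<=p<0.05

x̄₁=39.500, s₁=6.984, n₁=24
x̄₂=34.182, s₂=7.261, n₂=22
s_p² = [23·6.984² + 21·7.261²]/44 = 50.6653
SE = √(s_p²·(1/24+1/22)) = 2.1010
t = (39.500−34.182)/2.1010 = 2.5313
df = 44
p-value (two-sided) = 0.01501
→ bracket: 0.01<=p<0.05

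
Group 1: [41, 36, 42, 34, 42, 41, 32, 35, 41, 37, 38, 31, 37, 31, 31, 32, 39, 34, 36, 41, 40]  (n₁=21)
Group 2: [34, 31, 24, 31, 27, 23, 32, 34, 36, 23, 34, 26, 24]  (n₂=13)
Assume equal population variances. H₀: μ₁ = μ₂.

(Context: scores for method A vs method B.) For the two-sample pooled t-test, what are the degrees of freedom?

df = n₁ + n₂ − 2 = 21 + 13 − 2 = 32

degrees of freedom = 32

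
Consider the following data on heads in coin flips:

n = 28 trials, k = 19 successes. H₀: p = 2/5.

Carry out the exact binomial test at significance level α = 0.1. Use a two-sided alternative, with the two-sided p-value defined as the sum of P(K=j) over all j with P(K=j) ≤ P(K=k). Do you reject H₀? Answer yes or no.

Exact binomial: n=28, k=19, p₀=2/5=0.4000
P(X=j) = C(n,j)·p₀^j·(1−p₀)^(n−j); p = Σ P(X=j) over j with P(X=j) ≤ P(X=19)
p-value (two-sided) = 0.00338
At α=0.1: p < α → reject H₀

reject H₀: yes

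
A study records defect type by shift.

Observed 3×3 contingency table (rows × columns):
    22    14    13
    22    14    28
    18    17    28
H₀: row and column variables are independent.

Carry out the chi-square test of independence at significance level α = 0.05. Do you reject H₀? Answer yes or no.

reject H₀: no

Row totals [49, 64, 63], col totals [62, 45, 69], n=176
χ² = (22−17.26)²/17.26 + (14−12.53)²/12.53 + (13−19.21)²/19.21 + (22−22.55)²/22.55 + (14−16.36)²/16.36 + (28−25.09)²/25.09 + (18−22.19)²/22.19 + (17−16.11)²/16.11 + (28−24.70)²/24.70 = 5.4561
df = 4
p-value (upper-tail) = 0.24361
At α=0.05: p ≥ α → fail to reject H₀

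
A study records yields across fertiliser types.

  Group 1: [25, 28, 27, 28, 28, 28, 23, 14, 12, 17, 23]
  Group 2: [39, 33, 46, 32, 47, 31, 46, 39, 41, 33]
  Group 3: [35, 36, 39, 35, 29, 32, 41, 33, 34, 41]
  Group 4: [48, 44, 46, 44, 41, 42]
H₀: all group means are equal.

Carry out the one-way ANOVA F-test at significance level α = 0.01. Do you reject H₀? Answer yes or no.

Group means [23.00, 38.70, 35.50, 44.17], grand mean 34.054
SSB = Σnᵢ(x̄ᵢ−x̄)² = 2194.459; SSW = ΣΣ(x−x̄ᵢ)² = 877.433
MSB = 2194.459/3 = 731.4862; MSW = 877.433/33 = 26.5889
F = MSB/MSW = 27.5110
df = (3, 33)
p-value (upper-tail) = 0.00000
At α=0.01: p < α → reject H₀

reject H₀: yes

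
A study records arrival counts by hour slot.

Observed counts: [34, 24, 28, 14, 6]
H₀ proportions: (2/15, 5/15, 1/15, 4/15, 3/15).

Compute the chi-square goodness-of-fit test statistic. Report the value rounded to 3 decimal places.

n = 106; E_i = n·p_i = [14.13, 35.33, 7.07, 28.27, 21.20]
χ² = (34−14.13)²/14.13 + (24−35.33)²/35.33 + (28−7.07)²/7.07 + (14−28.27)²/28.27 + (6−21.20)²/21.20 = 111.6698
df = 4

test statistic = 111.670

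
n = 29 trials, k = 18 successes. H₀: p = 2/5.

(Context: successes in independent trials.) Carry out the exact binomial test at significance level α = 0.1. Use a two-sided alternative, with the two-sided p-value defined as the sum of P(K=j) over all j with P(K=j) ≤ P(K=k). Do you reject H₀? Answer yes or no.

reject H₀: yes

Exact binomial: n=29, k=18, p₀=2/5=0.4000
P(X=j) = C(n,j)·p₀^j·(1−p₀)^(n−j); p = Σ P(X=j) over j with P(X=j) ≤ P(X=18)
p-value (two-sided) = 0.02144
At α=0.1: p < α → reject H₀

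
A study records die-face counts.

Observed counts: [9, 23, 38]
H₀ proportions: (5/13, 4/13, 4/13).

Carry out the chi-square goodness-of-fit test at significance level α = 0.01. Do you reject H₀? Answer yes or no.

reject H₀: yes

n = 70; E_i = n·p_i = [26.92, 21.54, 21.54]
χ² = (9−26.92)²/26.92 + (23−21.54)²/21.54 + (38−21.54)²/21.54 = 24.6121
df = 2
p-value (upper-tail) = 0.00000
At α=0.01: p < α → reject H₀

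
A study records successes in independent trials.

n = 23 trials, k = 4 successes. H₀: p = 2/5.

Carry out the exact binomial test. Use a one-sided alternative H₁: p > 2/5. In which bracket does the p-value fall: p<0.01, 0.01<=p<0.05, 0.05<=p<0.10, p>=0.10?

p-value bracket: p>=0.10

Exact binomial: n=23, k=4, p₀=2/5=0.4000
P(X≥4) from Σ C(n,i)·p₀^i·(1−p₀)^(n−i)
p-value (one-sided, H₁ greater) = 0.99484
→ bracket: p>=0.10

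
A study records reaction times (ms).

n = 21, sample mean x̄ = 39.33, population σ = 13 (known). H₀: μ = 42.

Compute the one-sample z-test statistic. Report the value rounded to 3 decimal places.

SE = σ/√n = 13/√21 = 2.8368
z = (x̄−μ₀)/SE = (39.33−42)/2.8368 = -0.9412

test statistic = -0.941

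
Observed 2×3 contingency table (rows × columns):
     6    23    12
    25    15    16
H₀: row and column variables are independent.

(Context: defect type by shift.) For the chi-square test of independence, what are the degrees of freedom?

degrees of freedom = 2

df = (r−1)(c−1) = (2−1)·(3−1) = 2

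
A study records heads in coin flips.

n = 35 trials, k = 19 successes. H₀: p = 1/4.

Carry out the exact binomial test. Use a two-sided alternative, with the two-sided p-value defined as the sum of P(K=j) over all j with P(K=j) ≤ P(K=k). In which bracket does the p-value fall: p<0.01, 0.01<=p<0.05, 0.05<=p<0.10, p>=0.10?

p-value bracket: p<0.01

Exact binomial: n=35, k=19, p₀=1/4=0.2500
P(X=j) = C(n,j)·p₀^j·(1−p₀)^(n−j); p = Σ P(X=j) over j with P(X=j) ≤ P(X=19)
p-value (two-sided) = 0.00024
→ bracket: p<0.01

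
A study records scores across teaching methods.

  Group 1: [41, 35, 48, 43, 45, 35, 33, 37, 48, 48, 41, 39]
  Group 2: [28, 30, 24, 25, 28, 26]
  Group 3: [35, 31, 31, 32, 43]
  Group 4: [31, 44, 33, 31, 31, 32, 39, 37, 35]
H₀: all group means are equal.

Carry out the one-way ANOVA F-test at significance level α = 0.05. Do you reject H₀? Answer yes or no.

reject H₀: yes

Group means [41.08, 26.83, 34.40, 34.78], grand mean 35.594
SSB = Σnᵢ(x̄ᵢ−x̄)² = 835.213; SSW = ΣΣ(x−x̄ᵢ)² = 612.506
MSB = 835.213/3 = 278.4044; MSW = 612.506/28 = 21.8752
F = MSB/MSW = 12.7269
df = (3, 28)
p-value (upper-tail) = 0.00002
At α=0.05: p < α → reject H₀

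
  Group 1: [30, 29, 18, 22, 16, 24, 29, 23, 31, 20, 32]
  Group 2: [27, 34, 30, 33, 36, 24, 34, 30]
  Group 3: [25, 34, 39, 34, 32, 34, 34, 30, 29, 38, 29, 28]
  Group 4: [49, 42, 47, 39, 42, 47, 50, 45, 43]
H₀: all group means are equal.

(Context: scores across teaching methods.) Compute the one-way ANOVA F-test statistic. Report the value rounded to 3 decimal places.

Group means [24.91, 31.00, 32.17, 44.89], grand mean 32.800
SSB = Σnᵢ(x̄ᵢ−x̄)² = 2030.935; SSW = ΣΣ(x−x̄ᵢ)² = 719.465
MSB = 2030.935/3 = 676.9785; MSW = 719.465/36 = 19.9851
F = MSB/MSW = 33.8741
df = (3, 36)

test statistic = 33.874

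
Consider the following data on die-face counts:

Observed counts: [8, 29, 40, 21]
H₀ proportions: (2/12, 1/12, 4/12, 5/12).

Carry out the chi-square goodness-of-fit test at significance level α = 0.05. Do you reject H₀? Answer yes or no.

n = 98; E_i = n·p_i = [16.33, 8.17, 32.67, 40.83]
χ² = (8−16.33)²/16.33 + (29−8.17)²/8.17 + (40−32.67)²/32.67 + (21−40.83)²/40.83 = 68.6776
df = 3
p-value (upper-tail) = 0.00000
At α=0.05: p < α → reject H₀

reject H₀: yes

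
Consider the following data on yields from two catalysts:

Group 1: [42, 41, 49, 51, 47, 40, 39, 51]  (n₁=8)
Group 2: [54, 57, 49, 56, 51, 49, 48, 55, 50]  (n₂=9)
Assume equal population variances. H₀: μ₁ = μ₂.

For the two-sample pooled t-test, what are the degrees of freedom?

degrees of freedom = 15

df = n₁ + n₂ − 2 = 8 + 9 − 2 = 15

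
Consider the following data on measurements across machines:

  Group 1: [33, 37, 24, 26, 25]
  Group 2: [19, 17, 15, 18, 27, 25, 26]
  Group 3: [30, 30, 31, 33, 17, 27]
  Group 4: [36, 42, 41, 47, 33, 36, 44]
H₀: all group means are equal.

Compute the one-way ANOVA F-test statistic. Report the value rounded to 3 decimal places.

Group means [29.00, 21.00, 28.00, 39.86], grand mean 29.560
SSB = Σnᵢ(x̄ᵢ−x̄)² = 1271.303; SSW = ΣΣ(x−x̄ᵢ)² = 586.857
MSB = 1271.303/3 = 423.7676; MSW = 586.857/21 = 27.9456
F = MSB/MSW = 15.1640
df = (3, 21)

test statistic = 15.164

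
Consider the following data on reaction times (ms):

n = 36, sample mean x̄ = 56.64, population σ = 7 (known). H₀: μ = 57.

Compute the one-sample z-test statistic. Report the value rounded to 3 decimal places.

SE = σ/√n = 7/√36 = 1.1667
z = (x̄−μ₀)/SE = (56.64−57)/1.1667 = -0.3086

test statistic = -0.309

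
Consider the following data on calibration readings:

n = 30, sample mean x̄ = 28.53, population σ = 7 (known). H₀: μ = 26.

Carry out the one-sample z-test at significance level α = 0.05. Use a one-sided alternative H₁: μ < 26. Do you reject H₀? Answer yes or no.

SE = σ/√n = 7/√30 = 1.2780
z = (x̄−μ₀)/SE = (28.53−26)/1.2780 = 1.9796
p-value (one-sided, H₁ less) = 0.97613
At α=0.05: p ≥ α → fail to reject H₀

reject H₀: no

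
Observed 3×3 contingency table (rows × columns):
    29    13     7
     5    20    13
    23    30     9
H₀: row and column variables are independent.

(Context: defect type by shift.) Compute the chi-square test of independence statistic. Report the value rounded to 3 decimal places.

Row totals [49, 38, 62], col totals [57, 63, 29], n=149
χ² = (29−18.74)²/18.74 + (13−20.72)²/20.72 + (7−9.54)²/9.54 + (5−14.54)²/14.54 + (20−16.07)²/16.07 + (13−7.40)²/7.40 + (23−23.72)²/23.72 + (30−26.21)²/26.21 + (9−12.07)²/12.07 = 21.9739
df = 4

test statistic = 21.974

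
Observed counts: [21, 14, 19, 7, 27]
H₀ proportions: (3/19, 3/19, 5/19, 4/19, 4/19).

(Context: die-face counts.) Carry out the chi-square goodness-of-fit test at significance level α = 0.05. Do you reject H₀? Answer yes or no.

n = 88; E_i = n·p_i = [13.89, 13.89, 23.16, 18.53, 18.53]
χ² = (21−13.89)²/13.89 + (14−13.89)²/13.89 + (19−23.16)²/23.16 + (7−18.53)²/18.53 + (27−18.53)²/18.53 = 15.4277
df = 4
p-value (upper-tail) = 0.00389
At α=0.05: p < α → reject H₀

reject H₀: yes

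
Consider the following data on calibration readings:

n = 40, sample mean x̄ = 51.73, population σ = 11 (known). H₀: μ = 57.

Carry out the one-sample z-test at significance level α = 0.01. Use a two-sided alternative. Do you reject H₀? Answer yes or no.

SE = σ/√n = 11/√40 = 1.7393
z = (x̄−μ₀)/SE = (51.73−57)/1.7393 = -3.0300
p-value (two-sided) = 0.00245
At α=0.01: p < α → reject H₀

reject H₀: yes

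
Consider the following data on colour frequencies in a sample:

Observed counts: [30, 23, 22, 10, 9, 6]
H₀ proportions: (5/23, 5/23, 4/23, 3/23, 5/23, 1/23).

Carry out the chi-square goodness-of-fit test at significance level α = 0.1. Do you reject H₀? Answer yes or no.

n = 100; E_i = n·p_i = [21.74, 21.74, 17.39, 13.04, 21.74, 4.35]
χ² = (30−21.74)²/21.74 + (23−21.74)²/21.74 + (22−17.39)²/17.39 + (10−13.04)²/13.04 + (9−21.74)²/21.74 + (6−4.35)²/4.35 = 13.2367
df = 5
p-value (upper-tail) = 0.02126
At α=0.1: p < α → reject H₀

reject H₀: yes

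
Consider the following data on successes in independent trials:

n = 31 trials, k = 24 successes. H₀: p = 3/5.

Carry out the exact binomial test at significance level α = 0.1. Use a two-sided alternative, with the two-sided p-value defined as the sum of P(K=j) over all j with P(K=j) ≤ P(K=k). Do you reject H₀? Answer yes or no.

reject H₀: yes

Exact binomial: n=31, k=24, p₀=3/5=0.6000
P(X=j) = C(n,j)·p₀^j·(1−p₀)^(n−j); p = Σ P(X=j) over j with P(X=j) ≤ P(X=24)
p-value (two-sided) = 0.06498
At α=0.1: p < α → reject H₀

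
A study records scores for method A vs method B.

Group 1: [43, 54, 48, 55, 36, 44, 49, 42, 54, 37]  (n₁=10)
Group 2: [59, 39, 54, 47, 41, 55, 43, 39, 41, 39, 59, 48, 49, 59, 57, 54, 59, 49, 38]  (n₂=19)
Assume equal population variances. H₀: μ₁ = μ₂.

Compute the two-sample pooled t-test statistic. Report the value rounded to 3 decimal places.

x̄₁=46.200, s₁=6.925, n₁=10
x̄₂=48.895, s₂=7.957, n₂=19
s_p² = [9·6.925² + 18·7.957²]/27 = 58.1996
SE = √(s_p²·(1/10+1/19)) = 2.9805
t = (46.200−48.895)/2.9805 = -0.9041
df = 27

test statistic = -0.904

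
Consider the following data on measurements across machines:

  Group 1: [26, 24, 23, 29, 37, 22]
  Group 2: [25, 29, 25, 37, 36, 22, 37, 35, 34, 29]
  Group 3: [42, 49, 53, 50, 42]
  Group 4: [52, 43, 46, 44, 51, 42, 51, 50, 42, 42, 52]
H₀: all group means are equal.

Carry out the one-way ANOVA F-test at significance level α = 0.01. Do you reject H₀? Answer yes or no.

reject H₀: yes

Group means [26.83, 30.90, 47.20, 46.82], grand mean 38.156
SSB = Σnᵢ(x̄ᵢ−x̄)² = 2530.049; SSW = ΣΣ(x−x̄ᵢ)² = 728.170
MSB = 2530.049/3 = 843.3497; MSW = 728.170/28 = 26.0061
F = MSB/MSW = 32.4290
df = (3, 28)
p-value (upper-tail) = 0.00000
At α=0.01: p < α → reject H₀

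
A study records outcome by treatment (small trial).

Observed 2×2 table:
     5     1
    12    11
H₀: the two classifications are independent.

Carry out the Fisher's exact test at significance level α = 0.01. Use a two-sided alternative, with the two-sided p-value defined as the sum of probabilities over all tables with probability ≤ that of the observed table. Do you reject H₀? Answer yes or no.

Margins: r₁=6, r₂=23, c₁=17, c₂=12, n=29
p_obs = C(6,5)·C(23,12)/C(29,17); sum pmf over tables with pmf ≤ p_obs
p-value (two-sided) = 0.35439
At α=0.01: p ≥ α → fail to reject H₀

reject H₀: no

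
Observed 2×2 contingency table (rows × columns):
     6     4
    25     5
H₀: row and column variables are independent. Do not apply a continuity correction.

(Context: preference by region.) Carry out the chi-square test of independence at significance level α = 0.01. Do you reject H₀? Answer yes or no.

Row totals [10, 30], col totals [31, 9], n=40
χ² = (6−7.75)²/7.75 + (4−2.25)²/2.25 + (25−23.25)²/23.25 + (5−6.75)²/6.75 = 2.3417
df = 1
p-value (upper-tail) = 0.12595
At α=0.01: p ≥ α → fail to reject H₀

reject H₀: no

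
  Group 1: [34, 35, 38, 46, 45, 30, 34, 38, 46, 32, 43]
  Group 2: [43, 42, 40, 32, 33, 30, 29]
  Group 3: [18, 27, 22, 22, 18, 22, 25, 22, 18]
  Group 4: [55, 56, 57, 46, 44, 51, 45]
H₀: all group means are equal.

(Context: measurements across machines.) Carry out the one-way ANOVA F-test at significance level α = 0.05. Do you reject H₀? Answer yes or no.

reject H₀: yes

Group means [38.27, 35.57, 21.56, 50.57], grand mean 35.824
SSB = Σnᵢ(x̄ᵢ−x̄)² = 3421.109; SSW = ΣΣ(x−x̄ᵢ)² = 817.833
MSB = 3421.109/3 = 1140.3695; MSW = 817.833/30 = 27.2611
F = MSB/MSW = 41.8314
df = (3, 30)
p-value (upper-tail) = 0.00000
At α=0.05: p < α → reject H₀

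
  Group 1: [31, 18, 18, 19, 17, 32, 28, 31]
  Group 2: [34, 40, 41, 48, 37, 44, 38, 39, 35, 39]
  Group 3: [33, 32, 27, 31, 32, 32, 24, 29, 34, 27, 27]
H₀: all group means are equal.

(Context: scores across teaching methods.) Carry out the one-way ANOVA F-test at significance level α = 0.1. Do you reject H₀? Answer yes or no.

Group means [24.25, 39.50, 29.82], grand mean 31.621
SSB = Σnᵢ(x̄ᵢ−x̄)² = 1091.191; SSW = ΣΣ(x−x̄ᵢ)² = 579.636
MSB = 1091.191/2 = 545.5956; MSW = 579.636/26 = 22.2937
F = MSB/MSW = 24.4731
df = (2, 26)
p-value (upper-tail) = 0.00000
At α=0.1: p < α → reject H₀

reject H₀: yes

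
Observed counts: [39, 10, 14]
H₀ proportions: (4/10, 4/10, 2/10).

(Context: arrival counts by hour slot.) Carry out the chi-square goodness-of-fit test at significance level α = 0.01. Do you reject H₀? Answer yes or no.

n = 63; E_i = n·p_i = [25.20, 25.20, 12.60]
χ² = (39−25.20)²/25.20 + (10−25.20)²/25.20 + (14−12.60)²/12.60 = 16.8810
df = 2
p-value (upper-tail) = 0.00022
At α=0.01: p < α → reject H₀

reject H₀: yes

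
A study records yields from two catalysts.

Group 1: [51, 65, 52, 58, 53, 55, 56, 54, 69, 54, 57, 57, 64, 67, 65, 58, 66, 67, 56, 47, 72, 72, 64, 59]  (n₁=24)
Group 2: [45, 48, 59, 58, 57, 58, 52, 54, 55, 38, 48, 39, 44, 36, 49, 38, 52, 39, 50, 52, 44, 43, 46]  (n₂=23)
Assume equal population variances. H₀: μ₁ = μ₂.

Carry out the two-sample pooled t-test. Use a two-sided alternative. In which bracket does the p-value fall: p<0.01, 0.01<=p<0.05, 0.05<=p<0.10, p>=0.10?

p-value bracket: p<0.01

x̄₁=59.917, s₁=6.928, n₁=24
x̄₂=48.000, s₂=7.122, n₂=23
s_p² = [23·6.928² + 22·7.122²]/45 = 49.3296
SE = √(s_p²·(1/24+1/23)) = 2.0494
t = (59.917−48.000)/2.0494 = 5.8146
df = 45
p-value (two-sided) = 0.00000
→ bracket: p<0.01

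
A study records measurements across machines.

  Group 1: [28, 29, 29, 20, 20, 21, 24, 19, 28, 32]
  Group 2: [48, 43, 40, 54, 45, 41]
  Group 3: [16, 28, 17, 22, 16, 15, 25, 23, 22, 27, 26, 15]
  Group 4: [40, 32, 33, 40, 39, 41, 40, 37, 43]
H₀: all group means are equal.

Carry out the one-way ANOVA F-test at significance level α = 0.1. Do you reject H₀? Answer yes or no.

reject H₀: yes

Group means [25.00, 45.17, 21.00, 38.33], grand mean 30.216
SSB = Σnᵢ(x̄ᵢ−x̄)² = 3225.437; SSW = ΣΣ(x−x̄ᵢ)² = 714.833
MSB = 3225.437/3 = 1075.1456; MSW = 714.833/33 = 21.6616
F = MSB/MSW = 49.6337
df = (3, 33)
p-value (upper-tail) = 0.00000
At α=0.1: p < α → reject H₀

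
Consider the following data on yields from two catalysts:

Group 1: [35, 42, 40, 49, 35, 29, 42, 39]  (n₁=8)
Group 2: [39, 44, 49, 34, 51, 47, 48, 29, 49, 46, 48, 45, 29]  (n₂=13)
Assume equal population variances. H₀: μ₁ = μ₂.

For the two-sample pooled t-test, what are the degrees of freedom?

degrees of freedom = 19

df = n₁ + n₂ − 2 = 8 + 13 − 2 = 19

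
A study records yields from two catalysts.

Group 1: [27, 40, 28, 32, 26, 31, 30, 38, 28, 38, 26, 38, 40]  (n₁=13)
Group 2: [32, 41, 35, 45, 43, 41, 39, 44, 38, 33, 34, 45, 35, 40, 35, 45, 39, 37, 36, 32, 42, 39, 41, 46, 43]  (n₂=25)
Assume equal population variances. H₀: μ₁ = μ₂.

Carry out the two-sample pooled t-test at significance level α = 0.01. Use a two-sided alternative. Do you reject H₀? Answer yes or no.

x̄₁=32.462, s₁=5.532, n₁=13
x̄₂=39.200, s₂=4.359, n₂=25
s_p² = [12·5.532² + 24·4.359²]/36 = 22.8675
SE = √(s_p²·(1/13+1/25)) = 1.6352
t = (32.462−39.200)/1.6352 = -4.1210
df = 36
p-value (two-sided) = 0.00021
At α=0.01: p < α → reject H₀

reject H₀: yes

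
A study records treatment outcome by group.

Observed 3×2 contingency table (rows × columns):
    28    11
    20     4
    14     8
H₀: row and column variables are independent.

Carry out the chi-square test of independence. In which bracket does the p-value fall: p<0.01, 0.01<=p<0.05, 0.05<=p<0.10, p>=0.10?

p-value bracket: p>=0.10

Row totals [39, 24, 22], col totals [62, 23], n=85
χ² = (28−28.45)²/28.45 + (11−10.55)²/10.55 + (20−17.51)²/17.51 + (4−6.49)²/6.49 + (14−16.05)²/16.05 + (8−5.95)²/5.95 = 2.3043
df = 2
p-value (upper-tail) = 0.31596
→ bracket: p>=0.10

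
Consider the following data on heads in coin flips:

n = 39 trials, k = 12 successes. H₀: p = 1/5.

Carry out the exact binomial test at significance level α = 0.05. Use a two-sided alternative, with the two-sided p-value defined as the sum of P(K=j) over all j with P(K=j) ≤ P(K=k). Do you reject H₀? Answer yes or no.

reject H₀: no

Exact binomial: n=39, k=12, p₀=1/5=0.2000
P(X=j) = C(n,j)·p₀^j·(1−p₀)^(n−j); p = Σ P(X=j) over j with P(X=j) ≤ P(X=12)
p-value (two-sided) = 0.10743
At α=0.05: p ≥ α → fail to reject H₀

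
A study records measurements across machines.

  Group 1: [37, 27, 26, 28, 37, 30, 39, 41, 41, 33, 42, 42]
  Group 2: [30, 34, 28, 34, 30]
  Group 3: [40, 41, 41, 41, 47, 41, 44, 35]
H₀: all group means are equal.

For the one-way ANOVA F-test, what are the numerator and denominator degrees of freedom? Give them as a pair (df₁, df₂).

k = 3 groups, N = 25 total
df = (k−1, N−k) = (3−1, 25−3) = (2, 22)

degrees of freedom = [2, 22]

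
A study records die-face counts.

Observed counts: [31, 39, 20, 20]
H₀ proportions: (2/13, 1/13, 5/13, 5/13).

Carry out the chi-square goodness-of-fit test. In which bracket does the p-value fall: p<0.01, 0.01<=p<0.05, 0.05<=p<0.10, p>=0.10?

n = 110; E_i = n·p_i = [16.92, 8.46, 42.31, 42.31]
χ² = (31−16.92)²/16.92 + (39−8.46)²/8.46 + (20−42.31)²/42.31 + (20−42.31)²/42.31 = 145.4500
df = 3
p-value (upper-tail) = 0.00000
→ bracket: p<0.01

p-value bracket: p<0.01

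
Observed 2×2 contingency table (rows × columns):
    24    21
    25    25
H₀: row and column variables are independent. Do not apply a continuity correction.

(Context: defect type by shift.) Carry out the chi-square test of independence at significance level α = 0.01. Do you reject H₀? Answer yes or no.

reject H₀: no

Row totals [45, 50], col totals [49, 46], n=95
χ² = (24−23.21)²/23.21 + (21−21.79)²/21.79 + (25−25.79)²/25.79 + (25−24.21)²/24.21 = 0.1054
df = 1
p-value (upper-tail) = 0.74548
At α=0.01: p ≥ α → fail to reject H₀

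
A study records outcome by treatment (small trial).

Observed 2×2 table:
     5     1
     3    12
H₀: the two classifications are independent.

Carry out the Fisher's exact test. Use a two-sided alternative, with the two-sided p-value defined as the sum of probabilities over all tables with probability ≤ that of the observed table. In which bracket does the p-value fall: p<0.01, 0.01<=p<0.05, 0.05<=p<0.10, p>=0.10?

Margins: r₁=6, r₂=15, c₁=8, c₂=13, n=21
p_obs = C(6,5)·C(15,3)/C(21,8); sum pmf over tables with pmf ≤ p_obs
p-value (two-sided) = 0.01393
→ bracket: 0.01<=p<0.05

p-value bracket: 0.01<=p<0.05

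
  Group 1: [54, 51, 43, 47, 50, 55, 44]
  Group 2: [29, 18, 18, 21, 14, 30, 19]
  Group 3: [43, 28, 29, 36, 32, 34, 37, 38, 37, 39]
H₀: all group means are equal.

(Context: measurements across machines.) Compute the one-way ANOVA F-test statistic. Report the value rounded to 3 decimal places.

test statistic = 52.972

Group means [49.14, 21.29, 35.30], grand mean 35.250
SSB = Σnᵢ(x̄ᵢ−x̄)² = 2716.114; SSW = ΣΣ(x−x̄ᵢ)² = 538.386
MSB = 2716.114/2 = 1358.0571; MSW = 538.386/21 = 25.6374
F = MSB/MSW = 52.9717
df = (2, 21)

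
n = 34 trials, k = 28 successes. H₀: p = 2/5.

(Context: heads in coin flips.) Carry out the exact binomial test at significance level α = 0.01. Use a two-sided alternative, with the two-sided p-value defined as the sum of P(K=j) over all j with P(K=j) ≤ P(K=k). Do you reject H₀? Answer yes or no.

Exact binomial: n=34, k=28, p₀=2/5=0.4000
P(X=j) = C(n,j)·p₀^j·(1−p₀)^(n−j); p = Σ P(X=j) over j with P(X=j) ≤ P(X=28)
p-value (two-sided) = 0.00000
At α=0.01: p < α → reject H₀

reject H₀: yes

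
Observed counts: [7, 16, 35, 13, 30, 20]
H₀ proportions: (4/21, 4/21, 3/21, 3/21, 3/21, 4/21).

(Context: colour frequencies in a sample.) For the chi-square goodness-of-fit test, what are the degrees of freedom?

degrees of freedom = 5

df = k − 1 = 6 − 1 = 5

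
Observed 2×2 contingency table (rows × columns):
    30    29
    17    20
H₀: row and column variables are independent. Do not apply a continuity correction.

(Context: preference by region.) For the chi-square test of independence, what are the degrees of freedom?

degrees of freedom = 1

df = (r−1)(c−1) = (2−1)·(2−1) = 1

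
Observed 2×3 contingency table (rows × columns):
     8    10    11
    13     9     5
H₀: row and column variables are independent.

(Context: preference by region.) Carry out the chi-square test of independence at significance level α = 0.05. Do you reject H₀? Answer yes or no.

Row totals [29, 27], col totals [21, 19, 16], n=56
χ² = (8−10.88)²/10.88 + (10−9.84)²/9.84 + (11−8.29)²/8.29 + (13−10.12)²/10.12 + (9−9.16)²/9.16 + (5−7.71)²/7.71 = 3.4260
df = 2
p-value (upper-tail) = 0.18032
At α=0.05: p ≥ α → fail to reject H₀

reject H₀: no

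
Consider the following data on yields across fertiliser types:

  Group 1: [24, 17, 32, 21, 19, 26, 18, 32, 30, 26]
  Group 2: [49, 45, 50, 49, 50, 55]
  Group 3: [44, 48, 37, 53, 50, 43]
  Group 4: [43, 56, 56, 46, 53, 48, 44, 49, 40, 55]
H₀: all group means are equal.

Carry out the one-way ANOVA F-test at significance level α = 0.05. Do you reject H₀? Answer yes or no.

reject H₀: yes

Group means [24.50, 49.67, 45.83, 49.00], grand mean 40.875
SSB = Σnᵢ(x̄ᵢ−x̄)² = 3952.833; SSW = ΣΣ(x−x̄ᵢ)² = 804.667
MSB = 3952.833/3 = 1317.6111; MSW = 804.667/28 = 28.7381
F = MSB/MSW = 45.8489
df = (3, 28)
p-value (upper-tail) = 0.00000
At α=0.05: p < α → reject H₀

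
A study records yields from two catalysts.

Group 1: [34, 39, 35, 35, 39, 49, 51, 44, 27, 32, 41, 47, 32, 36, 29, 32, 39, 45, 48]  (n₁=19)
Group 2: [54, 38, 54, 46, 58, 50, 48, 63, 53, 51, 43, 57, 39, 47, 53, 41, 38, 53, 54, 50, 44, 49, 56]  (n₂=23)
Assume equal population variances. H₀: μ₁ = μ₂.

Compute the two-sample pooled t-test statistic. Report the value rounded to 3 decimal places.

test statistic = -5.094

x̄₁=38.632, s₁=7.104, n₁=19
x̄₂=49.522, s₂=6.721, n₂=23
s_p² = [18·7.104² + 22·6.721²]/40 = 47.5540
SE = √(s_p²·(1/19+1/23)) = 2.1379
t = (38.632−49.522)/2.1379 = -5.0940
df = 40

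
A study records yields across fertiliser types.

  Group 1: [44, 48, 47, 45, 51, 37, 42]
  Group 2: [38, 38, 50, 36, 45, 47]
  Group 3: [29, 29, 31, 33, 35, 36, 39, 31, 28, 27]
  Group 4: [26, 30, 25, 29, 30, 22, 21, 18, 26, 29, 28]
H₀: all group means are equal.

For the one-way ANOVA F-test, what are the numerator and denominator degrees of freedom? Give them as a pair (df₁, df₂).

k = 4 groups, N = 34 total
df = (k−1, N−k) = (4−1, 34−4) = (3, 30)

degrees of freedom = [3, 30]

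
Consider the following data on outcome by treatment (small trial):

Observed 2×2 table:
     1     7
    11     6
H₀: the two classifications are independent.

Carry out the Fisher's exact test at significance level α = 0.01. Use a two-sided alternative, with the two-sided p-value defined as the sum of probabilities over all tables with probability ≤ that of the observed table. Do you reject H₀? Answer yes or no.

reject H₀: no

Margins: r₁=8, r₂=17, c₁=12, c₂=13, n=25
p_obs = C(8,1)·C(17,11)/C(25,12); sum pmf over tables with pmf ≤ p_obs
p-value (two-sided) = 0.03021
At α=0.01: p ≥ α → fail to reject H₀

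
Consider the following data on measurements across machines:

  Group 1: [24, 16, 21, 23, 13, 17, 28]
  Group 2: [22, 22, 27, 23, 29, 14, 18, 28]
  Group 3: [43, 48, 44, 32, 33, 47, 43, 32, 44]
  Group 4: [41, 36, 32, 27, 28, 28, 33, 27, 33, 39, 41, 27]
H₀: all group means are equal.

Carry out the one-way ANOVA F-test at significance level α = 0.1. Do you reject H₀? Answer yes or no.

Group means [20.29, 22.88, 40.67, 32.67], grand mean 30.083
SSB = Σnᵢ(x̄ᵢ−x̄)² = 2175.780; SSW = ΣΣ(x−x̄ᵢ)² = 1014.970
MSB = 2175.780/3 = 725.2599; MSW = 1014.970/32 = 31.7178
F = MSB/MSW = 22.8660
df = (3, 32)
p-value (upper-tail) = 0.00000
At α=0.1: p < α → reject H₀

reject H₀: yes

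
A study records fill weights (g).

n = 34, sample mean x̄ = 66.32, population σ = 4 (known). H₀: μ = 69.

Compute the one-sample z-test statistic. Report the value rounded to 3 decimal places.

SE = σ/√n = 4/√34 = 0.6860
z = (x̄−μ₀)/SE = (66.32−69)/0.6860 = -3.9067

test statistic = -3.907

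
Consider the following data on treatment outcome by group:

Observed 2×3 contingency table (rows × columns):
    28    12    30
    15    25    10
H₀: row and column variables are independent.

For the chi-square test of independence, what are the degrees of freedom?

df = (r−1)(c−1) = (2−1)·(3−1) = 2

degrees of freedom = 2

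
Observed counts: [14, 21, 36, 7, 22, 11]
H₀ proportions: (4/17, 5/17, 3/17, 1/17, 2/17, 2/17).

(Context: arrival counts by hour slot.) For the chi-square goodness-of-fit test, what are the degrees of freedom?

degrees of freedom = 5

df = k − 1 = 6 − 1 = 5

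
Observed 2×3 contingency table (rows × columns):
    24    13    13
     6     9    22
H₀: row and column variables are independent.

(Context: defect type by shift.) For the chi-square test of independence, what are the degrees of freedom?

df = (r−1)(c−1) = (2−1)·(3−1) = 2

degrees of freedom = 2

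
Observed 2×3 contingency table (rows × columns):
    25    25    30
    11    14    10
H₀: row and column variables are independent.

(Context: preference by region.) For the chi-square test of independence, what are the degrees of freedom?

degrees of freedom = 2

df = (r−1)(c−1) = (2−1)·(3−1) = 2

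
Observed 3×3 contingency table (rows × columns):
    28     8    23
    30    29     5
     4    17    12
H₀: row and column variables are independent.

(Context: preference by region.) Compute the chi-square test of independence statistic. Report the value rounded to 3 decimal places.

Row totals [59, 64, 33], col totals [62, 54, 40], n=156
χ² = (28−23.45)²/23.45 + (8−20.42)²/20.42 + (23−15.13)²/15.13 + (30−25.44)²/25.44 + (29−22.15)²/22.15 + (5−16.41)²/16.41 + (4−13.12)²/13.12 + (17−11.42)²/11.42 + (12−8.46)²/8.46 = 33.9423
df = 4

test statistic = 33.942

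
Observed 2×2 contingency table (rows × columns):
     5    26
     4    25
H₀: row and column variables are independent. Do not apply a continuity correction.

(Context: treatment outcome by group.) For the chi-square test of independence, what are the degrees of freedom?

df = (r−1)(c−1) = (2−1)·(2−1) = 1

degrees of freedom = 1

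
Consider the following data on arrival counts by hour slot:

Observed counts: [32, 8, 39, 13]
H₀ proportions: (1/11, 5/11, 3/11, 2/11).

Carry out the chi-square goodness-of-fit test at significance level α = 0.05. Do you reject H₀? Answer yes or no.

n = 92; E_i = n·p_i = [8.36, 41.82, 25.09, 16.73]
χ² = (32−8.36)²/8.36 + (8−41.82)²/41.82 + (39−25.09)²/25.09 + (13−16.73)²/16.73 = 102.6880
df = 3
p-value (upper-tail) = 0.00000
At α=0.05: p < α → reject H₀

reject H₀: yes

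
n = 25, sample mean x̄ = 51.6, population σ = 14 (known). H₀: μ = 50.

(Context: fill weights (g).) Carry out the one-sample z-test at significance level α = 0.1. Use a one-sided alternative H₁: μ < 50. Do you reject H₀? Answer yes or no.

reject H₀: no

SE = σ/√n = 14/√25 = 2.8000
z = (x̄−μ₀)/SE = (51.6−50)/2.8000 = 0.5714
p-value (one-sided, H₁ less) = 0.71615
At α=0.1: p ≥ α → fail to reject H₀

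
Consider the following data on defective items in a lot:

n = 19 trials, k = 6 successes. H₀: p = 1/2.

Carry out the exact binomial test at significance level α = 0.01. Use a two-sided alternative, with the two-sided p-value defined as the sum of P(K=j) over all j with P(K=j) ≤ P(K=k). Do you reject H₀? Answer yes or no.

Exact binomial: n=19, k=6, p₀=1/2=0.5000
P(X=j) = C(n,j)·p₀^j·(1−p₀)^(n−j); p = Σ P(X=j) over j with P(X=j) ≤ P(X=6)
p-value (two-sided) = 0.16707
At α=0.01: p ≥ α → fail to reject H₀

reject H₀: no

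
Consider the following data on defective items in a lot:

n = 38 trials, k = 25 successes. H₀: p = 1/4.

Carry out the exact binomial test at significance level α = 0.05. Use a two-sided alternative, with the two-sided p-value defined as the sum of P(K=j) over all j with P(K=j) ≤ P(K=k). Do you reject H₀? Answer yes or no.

reject H₀: yes

Exact binomial: n=38, k=25, p₀=1/4=0.2500
P(X=j) = C(n,j)·p₀^j·(1−p₀)^(n−j); p = Σ P(X=j) over j with P(X=j) ≤ P(X=25)
p-value (two-sided) = 0.00000
At α=0.05: p < α → reject H₀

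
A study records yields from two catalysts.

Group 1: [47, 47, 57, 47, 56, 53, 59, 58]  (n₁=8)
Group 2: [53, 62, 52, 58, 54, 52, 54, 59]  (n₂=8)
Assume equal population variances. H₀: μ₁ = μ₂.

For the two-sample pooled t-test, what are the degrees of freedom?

df = n₁ + n₂ − 2 = 8 + 8 − 2 = 14

degrees of freedom = 14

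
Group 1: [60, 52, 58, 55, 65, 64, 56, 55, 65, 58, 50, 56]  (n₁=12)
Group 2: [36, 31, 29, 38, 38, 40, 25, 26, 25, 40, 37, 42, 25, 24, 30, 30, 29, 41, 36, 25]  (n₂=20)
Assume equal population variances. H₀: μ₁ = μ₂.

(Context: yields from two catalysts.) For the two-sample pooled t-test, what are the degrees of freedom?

degrees of freedom = 30

df = n₁ + n₂ − 2 = 12 + 20 − 2 = 30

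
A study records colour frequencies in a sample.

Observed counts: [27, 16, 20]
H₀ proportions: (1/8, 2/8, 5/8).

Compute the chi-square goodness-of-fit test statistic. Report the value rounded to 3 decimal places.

test statistic = 55.984

n = 63; E_i = n·p_i = [7.88, 15.75, 39.38]
χ² = (27−7.88)²/7.88 + (16−15.75)²/15.75 + (20−39.38)²/39.38 = 55.9841
df = 2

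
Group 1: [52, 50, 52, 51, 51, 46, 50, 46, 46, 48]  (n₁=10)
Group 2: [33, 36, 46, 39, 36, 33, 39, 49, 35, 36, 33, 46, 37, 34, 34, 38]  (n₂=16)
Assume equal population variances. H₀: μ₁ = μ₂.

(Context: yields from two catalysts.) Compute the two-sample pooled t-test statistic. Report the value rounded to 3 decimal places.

test statistic = 6.675

x̄₁=49.200, s₁=2.486, n₁=10
x̄₂=37.750, s₂=5.027, n₂=16
s_p² = [9·2.486² + 15·5.027²]/24 = 18.1083
SE = √(s_p²·(1/10+1/16)) = 1.7154
t = (49.200−37.750)/1.7154 = 6.6748
df = 24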